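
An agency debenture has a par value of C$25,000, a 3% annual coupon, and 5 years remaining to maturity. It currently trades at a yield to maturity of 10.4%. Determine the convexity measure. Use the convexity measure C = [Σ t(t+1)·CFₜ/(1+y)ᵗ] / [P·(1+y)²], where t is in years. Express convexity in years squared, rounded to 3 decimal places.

22.394

With y = 0.104:
  t   CF        PV=CF/(1+0.104)^t    t·PV        t(t+1)·PV
  1       750.00       679.3478       679.3478       1,358.6957
  2       750.00       615.3513     1,230.7026       3,692.1078
  3       750.00       557.3834     1,672.1502       6,688.6010
  4       750.00       504.8763     2,019.5051      10,097.5257
  5    25,750.00    15,701.1646    78,505.8230     471,034.9379
  Σ                 18,058.1234    84,107.5288     492,871.8680
P = 18,058.1234.
Convexity = Σ t(t+1)·PV / [P·(1+y)²] = 492,871.8680 / (18,058.1234 × 1.218816) = 22.39357.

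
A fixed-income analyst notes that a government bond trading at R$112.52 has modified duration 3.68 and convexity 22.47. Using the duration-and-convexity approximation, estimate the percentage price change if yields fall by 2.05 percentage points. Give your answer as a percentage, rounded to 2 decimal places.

+8.02%

Duration effect: -D_mod·Δy = -3.68 × (-0.0205) = +0.075440
Convexity effect: ½·C·(Δy)² = 0.5 × 22.47 × (-0.0205)² = +0.00472150875
ΔP/P ≈ +0.075440 + 0.00472150875 = +0.08016150875
= +8.016150875%.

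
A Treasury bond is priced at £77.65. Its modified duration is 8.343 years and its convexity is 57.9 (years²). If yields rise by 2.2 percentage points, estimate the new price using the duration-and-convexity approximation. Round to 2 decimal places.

Duration effect: -D_mod·Δy = -8.343 × (+0.022) = -0.183546
Convexity effect: ½·C·(Δy)² = 0.5 × 57.9 × (0.022)² = +0.0140118
ΔP/P ≈ -0.183546 + 0.0140118 = -0.1695342
New price ≈ 77.65 × (1 - 0.1695342) = 64.48566937.

£64.49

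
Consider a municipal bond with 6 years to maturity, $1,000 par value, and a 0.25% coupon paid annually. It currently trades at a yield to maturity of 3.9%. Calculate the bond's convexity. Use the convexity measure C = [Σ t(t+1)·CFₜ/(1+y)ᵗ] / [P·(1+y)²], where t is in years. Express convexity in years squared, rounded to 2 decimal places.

38.54

With y = 0.039:
  t   CF        PV=CF/(1+0.039)^t    t·PV        t(t+1)·PV
  1         2.50         2.4062         2.4062           4.8123
  2         2.50         2.3158         4.6317          13.8951
  3         2.50         2.2289         6.6867          26.7470
  4         2.50         2.1452         8.5810          42.9050
  5         2.50         2.0647        10.3236          61.9418
  6     1,002.50       796.8766     4,781.2598      33,468.8189
  Σ                    808.0375     4,813.8891      33,619.1200
P = 808.0375.
Convexity = Σ t(t+1)·PV / [P·(1+y)²] = 33,619.1200 / (808.0375 × 1.079521) = 38.54107.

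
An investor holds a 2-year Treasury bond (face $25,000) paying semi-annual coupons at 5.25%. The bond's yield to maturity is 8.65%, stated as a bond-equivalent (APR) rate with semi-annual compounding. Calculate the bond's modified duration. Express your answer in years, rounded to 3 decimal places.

1.842 years

Periodic yield y = 0.04325. First find Macaulay duration:
  t   CF        PV=CF/(1+0.04325)^t    t·PV
  1       656.25       629.0439       629.0439
  2       656.25       602.9656     1,205.9312
  3       656.25       577.9685     1,733.9054
  4    25,656.25    21,659.0600    86,636.2402
  Σ                 23,469.0379    90,205.1206
P = 23,469.0379; Macaulay duration = 90,205.1206 / 23,469.0379 = 3.84358 half-year periods = 1.92179 years.
Modified duration = D_Mac / (1 + y) = 1.92179 / 1.04325 = 1.84212 years.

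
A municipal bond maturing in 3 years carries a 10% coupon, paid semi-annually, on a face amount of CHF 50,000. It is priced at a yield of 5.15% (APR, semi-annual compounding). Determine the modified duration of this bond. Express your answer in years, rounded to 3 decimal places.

2.621 years

Periodic yield y = 0.02575. First find Macaulay duration:
  t   CF        PV=CF/(1+0.02575)^t    t·PV
  1     2,500.00     2,437.2410     2,437.2410
  2     2,500.00     2,376.0576     4,752.1151
  3     2,500.00     2,316.4100     6,949.2300
  4     2,500.00     2,258.2598     9,033.0393
  5     2,500.00     2,201.5694    11,007.8470
  6    52,500.00    45,072.3446   270,434.0673
  Σ                 56,661.8824   304,613.5397
P = 56,661.8824; Macaulay duration = 304,613.5397 / 56,661.8824 = 5.37599 half-year periods = 2.68799 years.
Modified duration = D_Mac / (1 + y) = 2.68799 / 1.02575 = 2.62052 years.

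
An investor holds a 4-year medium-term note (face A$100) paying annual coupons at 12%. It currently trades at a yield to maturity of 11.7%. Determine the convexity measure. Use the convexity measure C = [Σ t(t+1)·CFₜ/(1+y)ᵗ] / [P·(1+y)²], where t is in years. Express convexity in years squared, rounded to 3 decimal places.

12.877

With y = 0.117:
  t   CF        PV=CF/(1+0.117)^t    t·PV        t(t+1)·PV
  1        12.00        10.7431        10.7431          21.4861
  2        12.00         9.6178        19.2356          57.7067
  3        12.00         8.6104        25.8311         103.3244
  4       112.00        71.9458       287.7831       1,438.9156
  Σ                    100.9170       343.5929       1,621.4328
P = 100.9170.
Convexity = Σ t(t+1)·PV / [P·(1+y)²] = 1,621.4328 / (100.9170 × 1.247689) = 12.87740.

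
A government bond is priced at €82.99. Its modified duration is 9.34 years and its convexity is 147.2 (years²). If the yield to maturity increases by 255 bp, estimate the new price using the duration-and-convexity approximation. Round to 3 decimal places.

Duration effect: -D_mod·Δy = -9.34 × (+0.0255) = -0.238170
Convexity effect: ½·C·(Δy)² = 0.5 × 147.2 × (0.0255)² = +0.0478584
ΔP/P ≈ -0.238170 + 0.0478584 = -0.1903116
New price ≈ 82.99 × (1 - 0.1903116) = 67.196040316.

€67.196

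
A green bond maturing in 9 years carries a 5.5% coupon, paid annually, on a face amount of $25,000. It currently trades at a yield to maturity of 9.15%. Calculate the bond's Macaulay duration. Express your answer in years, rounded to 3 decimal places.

Periodic yield y = 0.0915. Discount each cash flow and weight by its year:
  t   CF        PV=CF/(1+0.0915)^t    t·PV
  1     1,375.00     1,259.7343     1,259.7343
  2     1,375.00     1,154.1313     2,308.2626
  3     1,375.00     1,057.3809     3,172.1428
  4     1,375.00       968.7411     3,874.9645
  5     1,375.00       887.5320     4,437.6598
  6     1,375.00       813.1305     4,878.7831
  7     1,375.00       744.9661     5,214.7628
  8     1,375.00       682.5159     5,460.1273
  9    26,375.00    11,994.4077   107,949.6696
  Σ                 19,562.5399   138,556.1067
Price P = Σ PV = 19,562.5399.
Macaulay duration = Σ(t·PV) / P = 138,556.1067 / 19,562.5399 = 7.08273 years.

7.083 years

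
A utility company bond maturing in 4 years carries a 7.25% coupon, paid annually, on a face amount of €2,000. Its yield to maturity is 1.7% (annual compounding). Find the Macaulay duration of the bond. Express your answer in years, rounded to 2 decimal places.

3.65 years

Periodic yield y = 0.017. Discount each cash flow and weight by its year:
  t   CF        PV=CF/(1+0.017)^t    t·PV
  1       145.00       142.5762       142.5762
  2       145.00       140.1929       280.3858
  3       145.00       137.8495       413.5485
  4     2,145.00     2,005.1344     8,020.5375
  Σ                  2,425.7530     8,857.0481
Price P = Σ PV = 2,425.7530.
Macaulay duration = Σ(t·PV) / P = 8,857.0481 / 2,425.7530 = 3.65126 years.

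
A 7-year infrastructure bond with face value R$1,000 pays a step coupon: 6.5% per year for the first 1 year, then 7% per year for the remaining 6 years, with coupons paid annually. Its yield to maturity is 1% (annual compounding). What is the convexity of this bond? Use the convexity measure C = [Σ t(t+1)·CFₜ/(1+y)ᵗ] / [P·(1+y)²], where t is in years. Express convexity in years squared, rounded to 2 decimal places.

44.40

With y = 0.01:
  t   CF        PV=CF/(1+0.01)^t    t·PV        t(t+1)·PV
  1        65.00        64.3564        64.3564         128.7129
  2        70.00        68.6207       137.2414         411.7243
  3        70.00        67.9413       203.8239         815.2957
  4        70.00        67.2686       269.0745       1,345.3725
  5        70.00        66.6026       333.0130       1,998.0779
  6        70.00        65.9432       395.6590       2,769.6130
  7     1,070.00       998.0083     6,986.0582      55,888.4658
  Σ                  1,398.7412     8,389.2265      63,357.2622
P = 1,398.7412.
Convexity = Σ t(t+1)·PV / [P·(1+y)²] = 63,357.2622 / (1,398.7412 × 1.020100) = 44.40341.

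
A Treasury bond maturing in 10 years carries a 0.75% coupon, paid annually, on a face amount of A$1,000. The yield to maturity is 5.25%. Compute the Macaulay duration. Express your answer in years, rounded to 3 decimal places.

Periodic yield y = 0.0525. Discount each cash flow and weight by its year:
  t   CF        PV=CF/(1+0.0525)^t    t·PV
  1         7.50         7.1259         7.1259
  2         7.50         6.7704        13.5409
  3         7.50         6.4327        19.2982
  4         7.50         6.1119        24.4474
  5         7.50         5.8070        29.0349
  6         7.50         5.5173        33.1040
  7         7.50         5.2421        36.6948
  8         7.50         4.9806        39.8451
  9         7.50         4.7322        42.5897
  10    1,007.50       603.9820     6,039.8202
  Σ                    656.7022     6,285.5010
Price P = Σ PV = 656.7022.
Macaulay duration = Σ(t·PV) / P = 6,285.5010 / 656.7022 = 9.57131 years.

9.571 years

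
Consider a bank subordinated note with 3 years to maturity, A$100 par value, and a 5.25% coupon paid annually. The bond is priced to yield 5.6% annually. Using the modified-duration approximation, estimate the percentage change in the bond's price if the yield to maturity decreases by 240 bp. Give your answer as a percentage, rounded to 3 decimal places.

+6.482%

Periodic yield y = 0.056. Modified duration first:
  t   CF        PV=CF/(1+0.056)^t    t·PV
  1         5.25         4.9716         4.9716
  2         5.25         4.7079         9.4159
  3       105.25        89.3779       268.1338
  Σ                     99.0575       282.5213
P = 99.0575; D_Mac = 2.85209 yrs; D_mod = 2.85209/(1+0.056) = 2.70085 yrs.
ΔP/P ≈ -D_mod · Δy = -2.70085 × (-0.024) = +0.064820 = +6.4820%.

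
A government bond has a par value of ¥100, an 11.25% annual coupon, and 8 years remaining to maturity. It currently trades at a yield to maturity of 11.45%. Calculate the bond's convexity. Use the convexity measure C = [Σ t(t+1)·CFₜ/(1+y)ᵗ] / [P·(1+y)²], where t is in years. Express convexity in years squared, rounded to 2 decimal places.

With y = 0.1145:
  t   CF        PV=CF/(1+0.1145)^t    t·PV        t(t+1)·PV
  1        11.25        10.0942        10.0942          20.1884
  2        11.25         9.0572        18.1143          54.3430
  3        11.25         8.1267        24.3800          97.5200
  4        11.25         7.2918        29.1670         145.8352
  5        11.25         6.5426        32.7131         196.2788
  6        11.25         5.8705        35.2228         246.5593
  7        11.25         5.2673        36.8714         294.9715
  8       111.25        46.7368       373.8948       3,365.0532
  Σ                     98.9871       560.4577       4,420.7493
P = 98.9871.
Convexity = Σ t(t+1)·PV / [P·(1+y)²] = 4,420.7493 / (98.9871 × 1.242110) = 35.95483.

35.95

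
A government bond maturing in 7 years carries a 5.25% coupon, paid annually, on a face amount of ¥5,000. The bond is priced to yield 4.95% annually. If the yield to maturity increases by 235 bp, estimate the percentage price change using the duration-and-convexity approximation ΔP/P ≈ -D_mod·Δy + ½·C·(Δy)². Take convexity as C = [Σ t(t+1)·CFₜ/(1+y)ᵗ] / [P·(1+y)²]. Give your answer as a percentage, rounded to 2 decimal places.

-12.38%

With y = 0.0495:
  t   CF        PV=CF/(1+0.0495)^t    t·PV        t(t+1)·PV
  1       262.50       250.1191       250.1191         500.2382
  2       262.50       238.3222       476.6443       1,429.9329
  3       262.50       227.0816       681.2449       2,724.9794
  4       262.50       216.3712       865.4850       4,327.4248
  5       262.50       206.1660     1,030.8301       6,184.9807
  6       262.50       196.4421     1,178.6528       8,250.5698
  7     5,262.50     3,752.4508    26,267.1557     210,137.2456
  Σ                  5,086.9531    30,750.1319     233,555.3714
P = 5,086.9531; D_Mac = 6.04490 yrs; D_mod = 5.75979 yrs; C = 41.68379.
Duration effect: -5.75979 × (+0.0235) = -0.135355
Convexity effect: 0.5 × 41.68379 × (0.0235)² = +0.0115099
ΔP/P ≈ -0.135355 + 0.0115099 = -0.123845 = -12.3845%.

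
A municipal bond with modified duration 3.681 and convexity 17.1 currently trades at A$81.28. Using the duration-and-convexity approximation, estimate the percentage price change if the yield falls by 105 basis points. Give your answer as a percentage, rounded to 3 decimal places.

+3.959%

Duration effect: -D_mod·Δy = -3.681 × (-0.0105) = +0.0386505
Convexity effect: ½·C·(Δy)² = 0.5 × 17.1 × (-0.0105)² = +0.0009426375
ΔP/P ≈ +0.0386505 + 0.0009426375 = +0.0395931375
= +3.95931375%.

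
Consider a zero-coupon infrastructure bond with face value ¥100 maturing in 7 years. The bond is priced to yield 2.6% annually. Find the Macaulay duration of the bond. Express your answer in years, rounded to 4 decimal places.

7.0000 years

A zero-coupon bond has a single cash flow at maturity, so its Macaulay duration equals its maturity: 7 years.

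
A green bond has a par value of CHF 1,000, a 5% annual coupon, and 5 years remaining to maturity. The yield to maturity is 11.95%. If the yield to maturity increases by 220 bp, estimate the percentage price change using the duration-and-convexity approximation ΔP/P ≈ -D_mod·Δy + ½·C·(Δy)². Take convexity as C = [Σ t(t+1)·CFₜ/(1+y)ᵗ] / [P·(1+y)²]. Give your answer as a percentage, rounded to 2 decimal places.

With y = 0.1195:
  t   CF        PV=CF/(1+0.1195)^t    t·PV        t(t+1)·PV
  1        50.00        44.6628        44.6628          89.3256
  2        50.00        39.8953        79.7906         239.3718
  3        50.00        35.6367       106.9102         427.6406
  4        50.00        31.8327       127.3308         636.6542
  5     1,050.00       597.1299     2,985.6494      17,913.8966
  Σ                    749.1574     3,344.3438      19,306.8889
P = 749.1574; D_Mac = 4.46414 yrs; D_mod = 3.98762 yrs; C = 20.56322.
Duration effect: -3.98762 × (+0.022) = -0.087728
Convexity effect: 0.5 × 20.56322 × (0.022)² = +0.0049763
ΔP/P ≈ -0.087728 + 0.0049763 = -0.082751 = -8.2751%.

-8.28%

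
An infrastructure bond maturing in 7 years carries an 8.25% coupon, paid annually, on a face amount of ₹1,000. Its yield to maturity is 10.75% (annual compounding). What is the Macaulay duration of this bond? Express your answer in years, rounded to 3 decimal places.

Periodic yield y = 0.1075. Discount each cash flow and weight by its year:
  t   CF        PV=CF/(1+0.1075)^t    t·PV
  1        82.50        74.4921        74.4921
  2        82.50        67.2615       134.5230
  3        82.50        60.7327       182.1982
  4        82.50        54.8377       219.3507
  5        82.50        49.5148       247.5741
  6        82.50        44.7086       268.2519
  7     1,082.50       529.6900     3,707.8299
  Σ                    881.2374     4,834.2198
Price P = Σ PV = 881.2374.
Macaulay duration = Σ(t·PV) / P = 4,834.2198 / 881.2374 = 5.48572 years.

5.486 years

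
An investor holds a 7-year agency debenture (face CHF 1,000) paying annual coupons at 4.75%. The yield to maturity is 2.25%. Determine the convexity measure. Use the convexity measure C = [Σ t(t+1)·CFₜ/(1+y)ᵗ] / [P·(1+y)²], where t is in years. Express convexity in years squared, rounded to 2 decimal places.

45.33

With y = 0.0225:
  t   CF        PV=CF/(1+0.0225)^t    t·PV        t(t+1)·PV
  1        47.50        46.4548        46.4548          92.9095
  2        47.50        45.4325        90.8651         272.5952
  3        47.50        44.4328       133.2984         533.1936
  4        47.50        43.4551       173.8202         869.1012
  5        47.50        42.4988       212.4942       1,274.9651
  6        47.50        41.5637       249.3819       1,745.6734
  7     1,047.50       896.4185     6,274.9296      50,199.4365
  Σ                  1,160.2562     7,181.2441      54,987.8744
P = 1,160.2562.
Convexity = Σ t(t+1)·PV / [P·(1+y)²] = 54,987.8744 / (1,160.2562 × 1.045506) = 45.33007.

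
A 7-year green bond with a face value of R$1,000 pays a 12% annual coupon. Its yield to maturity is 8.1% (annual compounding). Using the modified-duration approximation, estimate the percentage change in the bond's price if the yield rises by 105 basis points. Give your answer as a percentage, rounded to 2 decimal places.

Periodic yield y = 0.081. Modified duration first:
  t   CF        PV=CF/(1+0.081)^t    t·PV
  1       120.00       111.0083       111.0083
  2       120.00       102.6904       205.3808
  3       120.00        94.9957       284.9872
  4       120.00        87.8777       351.5106
  5       120.00        81.2929       406.4646
  6       120.00        75.2016       451.2096
  7     1,120.00       649.2892     4,545.0243
  Σ                  1,202.3558     6,355.5855
P = 1,202.3558; D_Mac = 5.28594 yrs; D_mod = 5.28594/(1+0.081) = 4.88986 yrs.
ΔP/P ≈ -D_mod · Δy = -4.88986 × (+0.0105) = -0.051344 = -5.1344%.

-5.13%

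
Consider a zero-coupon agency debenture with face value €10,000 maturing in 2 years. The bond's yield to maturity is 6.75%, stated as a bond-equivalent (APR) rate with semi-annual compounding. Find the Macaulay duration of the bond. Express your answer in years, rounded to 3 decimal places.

2.000 years

A zero-coupon bond has a single cash flow at maturity, so its Macaulay duration equals its maturity: 2 years.
(Equivalently: 4 semi-annual periods ÷ 2 = 2 years.)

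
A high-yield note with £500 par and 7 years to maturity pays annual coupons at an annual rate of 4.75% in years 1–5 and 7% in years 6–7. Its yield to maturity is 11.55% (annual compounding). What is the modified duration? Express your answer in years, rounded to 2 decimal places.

Periodic yield y = 0.1155. First find Macaulay duration:
  t   CF        PV=CF/(1+0.1155)^t    t·PV
  1        23.75        21.2909        21.2909
  2        23.75        19.0864        38.1728
  3        23.75        17.1102        51.3306
  4        23.75        15.3386        61.3543
  5        23.75        13.7504        68.7521
  6        35.00        18.1656       108.9938
  7       535.00       248.9240     1,742.4680
  Σ                    353.6661     2,092.3625
P = 353.6661; Macaulay duration = 2,092.3625 / 353.6661 = 5.91621 years.
Modified duration = D_Mac / (1 + y) = 5.91621 / 1.1155 = 5.30364 years.

5.30 years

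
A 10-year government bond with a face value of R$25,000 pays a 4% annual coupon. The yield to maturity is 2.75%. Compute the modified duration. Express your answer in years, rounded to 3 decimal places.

8.298 years

Periodic yield y = 0.0275. First find Macaulay duration:
  t   CF        PV=CF/(1+0.0275)^t    t·PV
  1     1,000.00       973.2360       973.2360
  2     1,000.00       947.1883     1,894.3767
  3     1,000.00       921.8378     2,765.5134
  4     1,000.00       897.1657     3,588.6629
  5     1,000.00       873.1540     4,365.7700
  6     1,000.00       849.7849     5,098.7095
  7     1,000.00       827.0413     5,789.2889
  8     1,000.00       804.9064     6,439.2508
  9     1,000.00       783.3638     7,050.2746
  10   26,000.00    19,822.3455   198,223.4554
  Σ                 27,700.0238   236,188.5383
P = 27,700.0238; Macaulay duration = 236,188.5383 / 27,700.0238 = 8.52665 years.
Modified duration = D_Mac / (1 + y) = 8.52665 / 1.0275 = 8.29845 years.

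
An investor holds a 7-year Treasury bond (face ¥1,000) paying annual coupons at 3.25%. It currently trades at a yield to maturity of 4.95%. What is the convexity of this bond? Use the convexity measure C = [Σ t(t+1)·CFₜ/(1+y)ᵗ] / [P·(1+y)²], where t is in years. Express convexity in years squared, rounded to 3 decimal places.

With y = 0.0495:
  t   CF        PV=CF/(1+0.0495)^t    t·PV        t(t+1)·PV
  1        32.50        30.9671        30.9671          61.9343
  2        32.50        29.5066        59.0131         177.0393
  3        32.50        28.1149        84.3446         337.3784
  4        32.50        26.7888       107.1553         535.7764
  5        32.50        25.5253       127.6266         765.7595
  6        32.50        24.3214       145.9284       1,021.4991
  7     1,032.50       736.2291     5,153.6035      41,228.8278
  Σ                    901.4532     5,708.6386      44,128.2148
P = 901.4532.
Convexity = Σ t(t+1)·PV / [P·(1+y)²] = 44,128.2148 / (901.4532 × 1.101450) = 44.44351.

44.444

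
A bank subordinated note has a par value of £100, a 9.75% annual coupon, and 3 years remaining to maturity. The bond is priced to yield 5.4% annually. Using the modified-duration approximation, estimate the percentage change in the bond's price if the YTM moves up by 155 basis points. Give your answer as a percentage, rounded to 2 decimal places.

Periodic yield y = 0.054. Modified duration first:
  t   CF        PV=CF/(1+0.054)^t    t·PV
  1         9.75         9.2505         9.2505
  2         9.75         8.7765        17.5531
  3       109.75        93.7309       281.1926
  Σ                    111.7579       307.9962
P = 111.7579; D_Mac = 2.75592 yrs; D_mod = 2.75592/(1+0.054) = 2.61473 yrs.
ΔP/P ≈ -D_mod · Δy = -2.61473 × (+0.0155) = -0.040528 = -4.0528%.

-4.05%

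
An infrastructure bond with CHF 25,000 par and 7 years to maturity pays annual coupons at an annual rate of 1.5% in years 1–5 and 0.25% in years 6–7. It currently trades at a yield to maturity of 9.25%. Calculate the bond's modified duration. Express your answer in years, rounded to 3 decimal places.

Periodic yield y = 0.0925. First find Macaulay duration:
  t   CF        PV=CF/(1+0.0925)^t    t·PV
  1       375.00       343.2494       343.2494
  2       375.00       314.1871       628.3742
  3       375.00       287.5855       862.7564
  4       375.00       263.2361     1,052.9445
  5       375.00       240.9484     1,204.7420
  6        62.50        36.7580       220.5477
  7    25,062.50    13,491.9359    94,443.5516
  Σ                 14,977.9004    98,756.1658
P = 14,977.9004; Macaulay duration = 98,756.1658 / 14,977.9004 = 6.59346 years.
Modified duration = D_Mac / (1 + y) = 6.59346 / 1.0925 = 6.03520 years.

6.035 years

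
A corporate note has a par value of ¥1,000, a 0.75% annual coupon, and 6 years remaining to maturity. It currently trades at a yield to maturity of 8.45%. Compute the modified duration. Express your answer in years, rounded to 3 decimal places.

5.400 years

Periodic yield y = 0.0845. First find Macaulay duration:
  t   CF        PV=CF/(1+0.0845)^t    t·PV
  1         7.50         6.9156         6.9156
  2         7.50         6.3768        12.7536
  3         7.50         5.8799        17.6398
  4         7.50         5.4218        21.6872
  5         7.50         4.9993        24.9967
  6     1,007.50       619.2524     3,715.5146
  Σ                    648.8459     3,799.5075
P = 648.8459; Macaulay duration = 3,799.5075 / 648.8459 = 5.85579 years.
Modified duration = D_Mac / (1 + y) = 5.85579 / 1.0845 = 5.39953 years.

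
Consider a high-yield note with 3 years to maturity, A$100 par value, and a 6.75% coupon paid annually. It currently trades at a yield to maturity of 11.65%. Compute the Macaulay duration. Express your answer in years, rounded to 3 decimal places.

Periodic yield y = 0.1165. Discount each cash flow and weight by its year:
  t   CF        PV=CF/(1+0.1165)^t    t·PV
  1         6.75         6.0457         6.0457
  2         6.75         5.4148        10.8297
  3       106.75        76.6994       230.0981
  Σ                     88.1599       246.9734
Price P = Σ PV = 88.1599.
Macaulay duration = Σ(t·PV) / P = 246.9734 / 88.1599 = 2.80143 years.

2.801 years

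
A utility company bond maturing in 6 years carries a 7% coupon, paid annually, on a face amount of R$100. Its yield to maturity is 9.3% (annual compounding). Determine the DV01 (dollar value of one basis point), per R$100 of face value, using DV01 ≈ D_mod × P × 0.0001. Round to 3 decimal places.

R$0.041

Periodic yield y = 0.093.
  t   CF        PV=CF/(1+0.093)^t    t·PV
  1         7.00         6.4044         6.4044
  2         7.00         5.8595        11.7189
  3         7.00         5.3609        16.0827
  4         7.00         4.9048        19.6190
  5         7.00         4.4874        22.4371
  6       107.00        62.7571       376.5425
  Σ                     89.7740       452.8047
P = 89.7740; D_Mac = 5.04383 yrs; D_mod = 4.61466 yrs.
DV01 ≈ 4.61466 × 89.7740 × 0.0001 = 0.041428.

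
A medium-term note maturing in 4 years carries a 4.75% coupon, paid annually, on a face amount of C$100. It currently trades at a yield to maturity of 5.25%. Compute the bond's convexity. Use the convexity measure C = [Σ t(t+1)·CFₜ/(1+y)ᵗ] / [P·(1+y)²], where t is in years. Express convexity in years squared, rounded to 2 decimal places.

16.46

With y = 0.0525:
  t   CF        PV=CF/(1+0.0525)^t    t·PV        t(t+1)·PV
  1         4.75         4.5131         4.5131           9.0261
  2         4.75         4.2879         8.5759          25.7277
  3         4.75         4.0741        12.2222          48.8887
  4       104.75        85.3622       341.4488       1,707.2441
  Σ                     98.2373       366.7599       1,790.8866
P = 98.2373.
Convexity = Σ t(t+1)·PV / [P·(1+y)²] = 1,790.8866 / (98.2373 × 1.107756) = 16.45688.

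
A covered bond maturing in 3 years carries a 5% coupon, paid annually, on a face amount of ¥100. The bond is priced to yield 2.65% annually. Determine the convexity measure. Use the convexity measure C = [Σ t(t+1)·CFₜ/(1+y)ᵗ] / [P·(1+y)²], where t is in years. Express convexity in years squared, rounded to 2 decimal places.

With y = 0.0265:
  t   CF        PV=CF/(1+0.0265)^t    t·PV        t(t+1)·PV
  1         5.00         4.8709         4.8709           9.7418
  2         5.00         4.7452         9.4903          28.4710
  3       105.00        97.0761       291.2284       1,164.9135
  Σ                    106.6922       305.5896       1,203.1264
P = 106.6922.
Convexity = Σ t(t+1)·PV / [P·(1+y)²] = 1,203.1264 / (106.6922 × 1.053702) = 10.70189.

10.70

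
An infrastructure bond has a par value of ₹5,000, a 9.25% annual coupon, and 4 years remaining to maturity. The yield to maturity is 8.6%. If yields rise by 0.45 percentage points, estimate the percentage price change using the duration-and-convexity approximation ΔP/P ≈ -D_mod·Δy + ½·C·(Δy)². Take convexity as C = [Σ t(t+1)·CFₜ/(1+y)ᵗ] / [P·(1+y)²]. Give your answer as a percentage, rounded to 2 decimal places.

-1.45%

With y = 0.086:
  t   CF        PV=CF/(1+0.086)^t    t·PV        t(t+1)·PV
  1       462.50       425.8748       425.8748         851.7495
  2       462.50       392.1499       784.2998       2,352.8993
  3       462.50       361.0957     1,083.2870       4,333.1478
  4     5,462.50     3,927.1017    15,708.4068      78,542.0341
  Σ                  5,106.2220    18,001.8683      86,079.8308
P = 5,106.2220; D_Mac = 3.52548 yrs; D_mod = 3.24630 yrs; C = 14.29361.
Duration effect: -3.24630 × (+0.0045) = -0.014608
Convexity effect: 0.5 × 14.29361 × (0.0045)² = +0.0001447
ΔP/P ≈ -0.014608 + 0.0001447 = -0.014464 = -1.4464%.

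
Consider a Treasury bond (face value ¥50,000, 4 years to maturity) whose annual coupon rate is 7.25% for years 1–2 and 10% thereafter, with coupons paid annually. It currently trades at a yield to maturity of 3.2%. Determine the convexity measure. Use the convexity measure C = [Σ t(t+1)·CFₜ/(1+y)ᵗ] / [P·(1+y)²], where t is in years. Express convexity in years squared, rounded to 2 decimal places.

With y = 0.032:
  t   CF        PV=CF/(1+0.032)^t    t·PV        t(t+1)·PV
  1     3,625.00     3,512.5969     3,512.5969       7,025.1938
  2     3,625.00     3,403.6792     6,807.3583      20,422.0750
  3     5,000.00     4,549.1569    13,647.4706      54,589.8824
  4    55,000.00    48,489.0751   193,956.3004     969,781.5021
  Σ                 59,954.5080   217,923.7262   1,051,818.6533
P = 59,954.5080.
Convexity = Σ t(t+1)·PV / [P·(1+y)²] = 1,051,818.6533 / (59,954.5080 × 1.065024) = 16.47250.

16.47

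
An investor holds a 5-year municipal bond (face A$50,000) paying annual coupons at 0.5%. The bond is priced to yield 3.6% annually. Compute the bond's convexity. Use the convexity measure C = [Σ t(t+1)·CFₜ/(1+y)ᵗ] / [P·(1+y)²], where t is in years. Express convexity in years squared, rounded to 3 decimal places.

With y = 0.036:
  t   CF        PV=CF/(1+0.036)^t    t·PV        t(t+1)·PV
  1       250.00       241.3127       241.3127         482.6255
  2       250.00       232.9274       465.8547       1,397.5641
  3       250.00       224.8334       674.5001       2,698.0003
  4       250.00       217.0206       868.0825       4,340.4123
  5    50,250.00    42,105.3507   210,526.7535   1,263,160.5212
  Σ                 43,021.4448   212,776.5035   1,272,079.1233
P = 43,021.4448.
Convexity = Σ t(t+1)·PV / [P·(1+y)²] = 1,272,079.1233 / (43,021.4448 × 1.073296) = 27.54924.

27.549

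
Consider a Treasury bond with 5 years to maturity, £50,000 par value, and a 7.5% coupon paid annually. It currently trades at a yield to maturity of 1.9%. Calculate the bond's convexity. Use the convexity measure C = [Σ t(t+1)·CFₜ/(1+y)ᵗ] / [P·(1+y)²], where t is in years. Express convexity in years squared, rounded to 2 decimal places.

24.50

With y = 0.019:
  t   CF        PV=CF/(1+0.019)^t    t·PV        t(t+1)·PV
  1     3,750.00     3,680.0785     3,680.0785       7,360.1570
  2     3,750.00     3,611.4608     7,222.9215      21,668.7645
  3     3,750.00     3,544.1224    10,632.3673      42,529.4691
  4     3,750.00     3,478.0397    13,912.1587      69,560.7935
  5    53,750.00    48,922.3768   244,611.8842   1,467,671.3051
  Σ                 63,236.0782   280,059.4102   1,608,790.4892
P = 63,236.0782.
Convexity = Σ t(t+1)·PV / [P·(1+y)²] = 1,608,790.4892 / (63,236.0782 × 1.038361) = 24.50113.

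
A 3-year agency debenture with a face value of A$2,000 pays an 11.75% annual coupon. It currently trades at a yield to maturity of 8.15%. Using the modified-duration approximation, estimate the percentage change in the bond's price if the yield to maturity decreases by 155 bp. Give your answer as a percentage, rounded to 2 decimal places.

Periodic yield y = 0.0815. Modified duration first:
  t   CF        PV=CF/(1+0.0815)^t    t·PV
  1       235.00       217.2908       217.2908
  2       235.00       200.9161       401.8323
  3     2,235.00     1,766.8430     5,300.5290
  Σ                  2,185.0499     5,919.6520
P = 2,185.0499; D_Mac = 2.70916 yrs; D_mod = 2.70916/(1+0.0815) = 2.50500 yrs.
ΔP/P ≈ -D_mod · Δy = -2.50500 × (-0.0155) = +0.038828 = +3.8828%.

+3.88%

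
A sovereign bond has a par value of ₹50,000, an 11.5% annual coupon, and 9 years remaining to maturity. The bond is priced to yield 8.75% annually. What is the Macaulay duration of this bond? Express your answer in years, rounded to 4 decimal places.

Periodic yield y = 0.0875. Discount each cash flow and weight by its year:
  t   CF        PV=CF/(1+0.0875)^t    t·PV
  1     5,750.00     5,287.3563     5,287.3563
  2     5,750.00     4,861.9368     9,723.8737
  3     5,750.00     4,470.7465    13,412.2396
  4     5,750.00     4,111.0313    16,444.1252
  5     5,750.00     3,780.2587    18,901.2933
  6     5,750.00     3,476.0999    20,856.5995
  7     5,750.00     3,196.4137    22,374.8960
  8     5,750.00     2,939.2310    23,513.8480
  9    55,750.00    26,204.8381   235,843.5430
  Σ                 58,327.9124   366,357.7745
Price P = Σ PV = 58,327.9124.
Macaulay duration = Σ(t·PV) / P = 366,357.7745 / 58,327.9124 = 6.28100 years.

6.2810 years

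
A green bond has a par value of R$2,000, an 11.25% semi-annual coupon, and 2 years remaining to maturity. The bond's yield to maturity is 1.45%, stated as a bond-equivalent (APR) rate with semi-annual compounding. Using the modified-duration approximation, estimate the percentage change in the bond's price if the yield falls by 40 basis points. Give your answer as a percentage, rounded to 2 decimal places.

+0.74%

Periodic yield y = 0.00725. Modified duration first:
  t   CF        PV=CF/(1+0.00725)^t    t·PV
  1       112.50       111.6902       111.6902
  2       112.50       110.8863       221.7726
  3       112.50       110.0882       330.2645
  4     2,112.50     2,052.3320     8,209.3279
  Σ                  2,384.9967     8,873.0554
P = 2,384.9967; D_Mac = 3.72036 half-year periods = 1.86018 yrs; D_mod = 1.86018/(1+0.00725) = 1.84679 yrs.
ΔP/P ≈ -D_mod · Δy = -1.84679 × (-0.004) = +0.007387 = +0.7387%.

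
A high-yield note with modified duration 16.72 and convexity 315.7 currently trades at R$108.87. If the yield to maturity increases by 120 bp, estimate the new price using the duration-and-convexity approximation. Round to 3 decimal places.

R$89.501

Duration effect: -D_mod·Δy = -16.72 × (+0.012) = -0.200640
Convexity effect: ½·C·(Δy)² = 0.5 × 315.7 × (0.012)² = +0.0227304
ΔP/P ≈ -0.200640 + 0.0227304 = -0.1779096
New price ≈ 108.87 × (1 - 0.1779096) = 89.500981848.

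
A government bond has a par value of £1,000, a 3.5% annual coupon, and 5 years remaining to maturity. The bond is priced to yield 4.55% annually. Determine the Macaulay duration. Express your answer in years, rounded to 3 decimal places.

4.664 years

Periodic yield y = 0.0455. Discount each cash flow and weight by its year:
  t   CF        PV=CF/(1+0.0455)^t    t·PV
  1        35.00        33.4768        33.4768
  2        35.00        32.0199        64.0398
  3        35.00        30.6264        91.8792
  4        35.00        29.2935       117.1742
  5     1,035.00       828.5528     4,142.7638
  Σ                    953.9694     4,449.3337
Price P = Σ PV = 953.9694.
Macaulay duration = Σ(t·PV) / P = 4,449.3337 / 953.9694 = 4.66402 years.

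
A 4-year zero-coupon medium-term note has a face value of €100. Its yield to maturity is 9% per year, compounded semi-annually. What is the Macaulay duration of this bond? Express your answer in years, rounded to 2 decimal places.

A zero-coupon bond has a single cash flow at maturity, so its Macaulay duration equals its maturity: 4 years.
(Equivalently: 8 semi-annual periods ÷ 2 = 4 years.)

4.00 years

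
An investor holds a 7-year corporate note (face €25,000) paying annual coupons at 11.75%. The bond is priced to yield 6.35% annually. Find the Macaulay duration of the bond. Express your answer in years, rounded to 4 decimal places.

5.3798 years

Periodic yield y = 0.0635. Discount each cash flow and weight by its year:
  t   CF        PV=CF/(1+0.0635)^t    t·PV
  1     2,937.50     2,762.1063     2,762.1063
  2     2,937.50     2,597.1850     5,194.3700
  3     2,937.50     2,442.1110     7,326.3329
  4     2,937.50     2,296.2962     9,185.1846
  5     2,937.50     2,159.1877    10,795.9387
  6     2,937.50     2,030.2659    12,181.5951
  7    27,937.50    18,156.2051   127,093.4359
  Σ                 32,443.3571   174,538.9634
Price P = Σ PV = 32,443.3571.
Macaulay duration = Σ(t·PV) / P = 174,538.9634 / 32,443.3571 = 5.37981 years.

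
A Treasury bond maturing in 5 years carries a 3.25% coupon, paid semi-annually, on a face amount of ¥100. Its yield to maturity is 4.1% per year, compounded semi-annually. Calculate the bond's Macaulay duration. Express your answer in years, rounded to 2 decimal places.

4.65 years

Periodic yield y = 0.0205. Discount each cash flow and weight by its period:
  t   CF        PV=CF/(1+0.0205)^t    t·PV
  1        1.625         1.5924         1.5924
  2        1.625         1.5604         3.1207
  3        1.625         1.5290         4.5871
  4        1.625         1.4983         5.9932
  5        1.625         1.4682         7.3411
  6        1.625         1.4387         8.6323
  7        1.625         1.4098         9.8687
  8        1.625         1.3815        11.0520
  9        1.625         1.3537        12.1837
  10     101.625        82.9603       829.6033
  Σ                     96.1924       893.9744
Price P = Σ PV = 96.1924.
Macaulay duration = Σ(t·PV) / P = 893.9744 / 96.1924 = 9.29361 half-year periods.
In years: 9.29361 / 2 = 4.64681 years.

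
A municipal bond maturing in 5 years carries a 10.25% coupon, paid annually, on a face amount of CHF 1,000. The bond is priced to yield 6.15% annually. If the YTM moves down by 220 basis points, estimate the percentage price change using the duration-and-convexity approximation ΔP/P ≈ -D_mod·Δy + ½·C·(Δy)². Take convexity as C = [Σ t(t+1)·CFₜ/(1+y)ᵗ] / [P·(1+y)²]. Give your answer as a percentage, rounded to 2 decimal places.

+9.26%

With y = 0.0615:
  t   CF        PV=CF/(1+0.0615)^t    t·PV        t(t+1)·PV
  1       102.50        96.5615        96.5615         193.1229
  2       102.50        90.9670       181.9340         545.8020
  3       102.50        85.6967       257.0900       1,028.3599
  4       102.50        80.7317       322.9266       1,614.6332
  5     1,102.50       818.0477     4,090.2383      24,541.4297
  Σ                  1,172.0044     4,948.7504      27,923.3477
P = 1,172.0044; D_Mac = 4.22247 yrs; D_mod = 3.97783 yrs; C = 21.14454.
Duration effect: -3.97783 × (-0.022) = +0.087512
Convexity effect: 0.5 × 21.14454 × (-0.022)² = +0.0051170
ΔP/P ≈ +0.087512 + 0.0051170 = +0.092629 = +9.2629%.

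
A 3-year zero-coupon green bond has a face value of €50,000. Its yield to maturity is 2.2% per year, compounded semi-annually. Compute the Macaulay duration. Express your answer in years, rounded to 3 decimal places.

3.000 years

A zero-coupon bond has a single cash flow at maturity, so its Macaulay duration equals its maturity: 3 years.
(Equivalently: 6 semi-annual periods ÷ 2 = 3 years.)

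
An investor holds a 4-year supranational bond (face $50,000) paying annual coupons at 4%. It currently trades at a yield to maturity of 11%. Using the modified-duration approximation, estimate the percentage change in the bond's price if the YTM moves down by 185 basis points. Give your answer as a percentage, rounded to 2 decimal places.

Periodic yield y = 0.11. Modified duration first:
  t   CF        PV=CF/(1+0.11)^t    t·PV
  1     2,000.00     1,801.8018     1,801.8018
  2     2,000.00     1,623.2449     3,246.4897
  3     2,000.00     1,462.3828     4,387.1483
  4    52,000.00    34,254.0107   137,016.0426
  Σ                 39,141.4401   146,451.4824
P = 39,141.4401; D_Mac = 3.74160 yrs; D_mod = 3.74160/(1+0.11) = 3.37081 yrs.
ΔP/P ≈ -D_mod · Δy = -3.37081 × (-0.0185) = +0.062360 = +6.2360%.

+6.24%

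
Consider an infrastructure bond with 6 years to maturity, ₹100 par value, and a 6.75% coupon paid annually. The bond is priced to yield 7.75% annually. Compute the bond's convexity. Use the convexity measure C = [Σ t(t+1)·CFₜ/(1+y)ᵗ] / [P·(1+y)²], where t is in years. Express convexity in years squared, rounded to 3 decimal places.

With y = 0.0775:
  t   CF        PV=CF/(1+0.0775)^t    t·PV        t(t+1)·PV
  1         6.75         6.2645         6.2645          12.5290
  2         6.75         5.8139        11.6278          34.8835
  3         6.75         5.3958        16.1873          64.7490
  4         6.75         5.0077        20.0306         100.1532
  5         6.75         4.6475        23.2374         139.4244
  6       106.75        68.2125       409.2752       2,864.9266
  Σ                     95.3418       486.6229       3,216.6657
P = 95.3418.
Convexity = Σ t(t+1)·PV / [P·(1+y)²] = 3,216.6657 / (95.3418 × 1.161006) = 29.05948.

29.059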